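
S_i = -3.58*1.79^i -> [-3.58, -6.41, -11.47, -20.53, -36.75]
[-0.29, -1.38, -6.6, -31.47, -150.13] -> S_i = -0.29*4.77^i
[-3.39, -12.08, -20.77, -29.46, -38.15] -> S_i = -3.39 + -8.69*i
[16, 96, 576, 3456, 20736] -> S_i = 16*6^i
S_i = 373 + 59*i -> [373, 432, 491, 550, 609]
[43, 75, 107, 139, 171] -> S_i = 43 + 32*i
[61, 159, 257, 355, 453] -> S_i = 61 + 98*i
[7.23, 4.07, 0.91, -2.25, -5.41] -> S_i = 7.23 + -3.16*i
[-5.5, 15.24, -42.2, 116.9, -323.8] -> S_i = -5.50*(-2.77)^i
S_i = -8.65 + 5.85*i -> [-8.65, -2.8, 3.05, 8.9, 14.75]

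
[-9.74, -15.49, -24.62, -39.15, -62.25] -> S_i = -9.74*1.59^i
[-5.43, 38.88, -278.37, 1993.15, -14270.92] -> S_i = -5.43*(-7.16)^i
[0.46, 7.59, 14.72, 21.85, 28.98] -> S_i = 0.46 + 7.13*i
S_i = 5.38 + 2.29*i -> [5.38, 7.67, 9.96, 12.25, 14.54]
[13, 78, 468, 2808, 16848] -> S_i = 13*6^i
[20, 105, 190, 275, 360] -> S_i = 20 + 85*i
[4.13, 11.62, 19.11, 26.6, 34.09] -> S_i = 4.13 + 7.49*i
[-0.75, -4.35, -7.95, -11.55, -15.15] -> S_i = -0.75 + -3.60*i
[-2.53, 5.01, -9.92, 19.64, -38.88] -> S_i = -2.53*(-1.98)^i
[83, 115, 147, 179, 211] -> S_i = 83 + 32*i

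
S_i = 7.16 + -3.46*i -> [7.16, 3.7, 0.24, -3.22, -6.68]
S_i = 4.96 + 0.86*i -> [4.96, 5.82, 6.68, 7.54, 8.4]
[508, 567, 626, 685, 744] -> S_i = 508 + 59*i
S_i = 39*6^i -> [39, 234, 1404, 8424, 50544]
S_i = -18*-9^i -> [-18, 162, -1458, 13122, -118098]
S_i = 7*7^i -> [7, 49, 343, 2401, 16807]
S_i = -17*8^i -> [-17, -136, -1088, -8704, -69632]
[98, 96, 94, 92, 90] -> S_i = 98 + -2*i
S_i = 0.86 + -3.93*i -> [0.86, -3.07, -7.0, -10.93, -14.86]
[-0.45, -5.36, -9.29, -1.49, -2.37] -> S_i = Random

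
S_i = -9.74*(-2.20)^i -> [-9.74, 21.43, -47.14, 103.71, -228.17]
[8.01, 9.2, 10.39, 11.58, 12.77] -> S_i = 8.01 + 1.19*i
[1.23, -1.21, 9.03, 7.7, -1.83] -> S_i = Random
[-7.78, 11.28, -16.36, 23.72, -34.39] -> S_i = -7.78*(-1.45)^i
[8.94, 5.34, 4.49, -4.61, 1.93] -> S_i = Random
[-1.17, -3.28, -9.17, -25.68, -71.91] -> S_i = -1.17*2.80^i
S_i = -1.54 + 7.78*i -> [-1.54, 6.24, 14.02, 21.8, 29.58]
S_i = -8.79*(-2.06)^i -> [-8.79, 18.11, -37.3, 76.84, -158.29]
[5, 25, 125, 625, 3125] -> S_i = 5*5^i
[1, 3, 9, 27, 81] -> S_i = 1*3^i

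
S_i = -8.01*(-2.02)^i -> [-8.01, 16.18, -32.68, 66.02, -133.36]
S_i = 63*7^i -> [63, 441, 3087, 21609, 151263]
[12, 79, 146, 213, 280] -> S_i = 12 + 67*i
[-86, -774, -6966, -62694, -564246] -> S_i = -86*9^i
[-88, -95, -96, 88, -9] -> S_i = Random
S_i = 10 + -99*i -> [10, -89, -188, -287, -386]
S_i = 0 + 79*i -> [0, 79, 158, 237, 316]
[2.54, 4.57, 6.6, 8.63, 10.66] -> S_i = 2.54 + 2.03*i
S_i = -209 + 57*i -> [-209, -152, -95, -38, 19]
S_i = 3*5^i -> [3, 15, 75, 375, 1875]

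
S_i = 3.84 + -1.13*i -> [3.84, 2.71, 1.58, 0.45, -0.68]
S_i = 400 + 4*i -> [400, 404, 408, 412, 416]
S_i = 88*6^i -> [88, 528, 3168, 19008, 114048]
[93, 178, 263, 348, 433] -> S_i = 93 + 85*i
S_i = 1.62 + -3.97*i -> [1.62, -2.35, -6.32, -10.29, -14.26]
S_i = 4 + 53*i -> [4, 57, 110, 163, 216]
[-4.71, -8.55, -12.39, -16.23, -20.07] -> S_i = -4.71 + -3.84*i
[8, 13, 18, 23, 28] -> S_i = 8 + 5*i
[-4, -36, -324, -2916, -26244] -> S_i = -4*9^i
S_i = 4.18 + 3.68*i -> [4.18, 7.86, 11.54, 15.22, 18.9]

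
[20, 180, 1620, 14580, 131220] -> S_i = 20*9^i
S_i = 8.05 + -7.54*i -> [8.05, 0.51, -7.03, -14.57, -22.11]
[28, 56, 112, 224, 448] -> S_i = 28*2^i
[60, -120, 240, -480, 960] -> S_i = 60*-2^i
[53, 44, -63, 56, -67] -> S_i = Random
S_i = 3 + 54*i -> [3, 57, 111, 165, 219]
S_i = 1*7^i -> [1, 7, 49, 343, 2401]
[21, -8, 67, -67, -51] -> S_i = Random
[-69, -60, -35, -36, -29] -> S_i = Random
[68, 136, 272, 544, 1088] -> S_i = 68*2^i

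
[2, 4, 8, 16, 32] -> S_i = 2*2^i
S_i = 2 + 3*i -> [2, 5, 8, 11, 14]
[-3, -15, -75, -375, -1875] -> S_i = -3*5^i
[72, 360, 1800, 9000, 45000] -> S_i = 72*5^i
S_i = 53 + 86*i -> [53, 139, 225, 311, 397]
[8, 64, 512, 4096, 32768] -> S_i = 8*8^i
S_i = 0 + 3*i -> [0, 3, 6, 9, 12]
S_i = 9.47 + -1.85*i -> [9.47, 7.62, 5.77, 3.92, 2.07]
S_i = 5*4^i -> [5, 20, 80, 320, 1280]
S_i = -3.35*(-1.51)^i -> [-3.35, 5.06, -7.64, 11.53, -17.42]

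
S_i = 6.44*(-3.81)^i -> [6.44, -24.54, 93.48, -356.17, 1357.02]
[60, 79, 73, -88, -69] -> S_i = Random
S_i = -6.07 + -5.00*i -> [-6.07, -11.07, -16.07, -21.07, -26.07]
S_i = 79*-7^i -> [79, -553, 3871, -27097, 189679]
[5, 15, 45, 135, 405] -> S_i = 5*3^i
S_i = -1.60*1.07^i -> [-1.6, -1.71, -1.83, -1.96, -2.1]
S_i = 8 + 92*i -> [8, 100, 192, 284, 376]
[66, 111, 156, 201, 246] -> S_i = 66 + 45*i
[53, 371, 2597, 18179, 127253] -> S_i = 53*7^i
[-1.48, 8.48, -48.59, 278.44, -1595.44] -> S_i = -1.48*(-5.73)^i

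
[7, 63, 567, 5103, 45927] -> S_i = 7*9^i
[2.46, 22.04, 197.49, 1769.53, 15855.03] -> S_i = 2.46*8.96^i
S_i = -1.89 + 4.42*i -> [-1.89, 2.53, 6.95, 11.37, 15.79]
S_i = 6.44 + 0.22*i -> [6.44, 6.66, 6.88, 7.1, 7.32]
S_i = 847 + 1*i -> [847, 848, 849, 850, 851]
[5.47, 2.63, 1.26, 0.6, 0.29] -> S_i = 5.47*0.48^i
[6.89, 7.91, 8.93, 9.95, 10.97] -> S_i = 6.89 + 1.02*i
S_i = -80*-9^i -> [-80, 720, -6480, 58320, -524880]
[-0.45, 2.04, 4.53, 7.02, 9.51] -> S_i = -0.45 + 2.49*i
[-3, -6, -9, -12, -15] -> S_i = -3 + -3*i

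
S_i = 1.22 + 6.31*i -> [1.22, 7.53, 13.84, 20.15, 26.46]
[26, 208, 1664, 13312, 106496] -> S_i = 26*8^i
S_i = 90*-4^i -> [90, -360, 1440, -5760, 23040]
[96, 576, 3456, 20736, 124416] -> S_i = 96*6^i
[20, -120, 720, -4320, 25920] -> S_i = 20*-6^i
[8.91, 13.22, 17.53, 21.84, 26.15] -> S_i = 8.91 + 4.31*i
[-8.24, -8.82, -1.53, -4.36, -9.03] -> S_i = Random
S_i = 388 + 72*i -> [388, 460, 532, 604, 676]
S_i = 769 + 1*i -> [769, 770, 771, 772, 773]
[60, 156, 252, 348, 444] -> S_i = 60 + 96*i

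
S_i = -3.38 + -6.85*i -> [-3.38, -10.23, -17.08, -23.93, -30.78]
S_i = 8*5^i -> [8, 40, 200, 1000, 5000]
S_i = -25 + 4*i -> [-25, -21, -17, -13, -9]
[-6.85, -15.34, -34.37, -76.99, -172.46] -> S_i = -6.85*2.24^i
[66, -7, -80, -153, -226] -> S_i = 66 + -73*i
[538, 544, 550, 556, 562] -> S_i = 538 + 6*i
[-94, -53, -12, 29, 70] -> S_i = -94 + 41*i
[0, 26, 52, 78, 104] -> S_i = 0 + 26*i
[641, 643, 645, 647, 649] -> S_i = 641 + 2*i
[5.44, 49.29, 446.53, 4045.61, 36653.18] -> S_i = 5.44*9.06^i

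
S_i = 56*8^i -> [56, 448, 3584, 28672, 229376]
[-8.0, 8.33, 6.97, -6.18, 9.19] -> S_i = Random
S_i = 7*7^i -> [7, 49, 343, 2401, 16807]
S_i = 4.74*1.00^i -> [4.74, 4.74, 4.74, 4.74, 4.74]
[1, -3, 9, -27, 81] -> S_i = 1*-3^i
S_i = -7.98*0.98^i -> [-7.98, -7.82, -7.66, -7.51, -7.36]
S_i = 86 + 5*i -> [86, 91, 96, 101, 106]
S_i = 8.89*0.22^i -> [8.89, 1.96, 0.43, 0.09, 0.02]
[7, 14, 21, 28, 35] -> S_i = 7 + 7*i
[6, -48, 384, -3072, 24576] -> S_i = 6*-8^i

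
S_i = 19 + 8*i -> [19, 27, 35, 43, 51]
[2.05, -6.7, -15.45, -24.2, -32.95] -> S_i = 2.05 + -8.75*i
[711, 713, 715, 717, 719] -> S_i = 711 + 2*i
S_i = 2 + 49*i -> [2, 51, 100, 149, 198]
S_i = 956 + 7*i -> [956, 963, 970, 977, 984]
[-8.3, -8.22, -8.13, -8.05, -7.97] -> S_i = -8.30*0.99^i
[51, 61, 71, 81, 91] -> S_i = 51 + 10*i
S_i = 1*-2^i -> [1, -2, 4, -8, 16]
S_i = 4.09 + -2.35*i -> [4.09, 1.74, -0.61, -2.96, -5.31]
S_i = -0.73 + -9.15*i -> [-0.73, -9.88, -19.03, -28.18, -37.33]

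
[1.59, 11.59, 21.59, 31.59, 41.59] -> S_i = 1.59 + 10.00*i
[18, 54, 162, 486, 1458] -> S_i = 18*3^i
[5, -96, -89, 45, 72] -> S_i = Random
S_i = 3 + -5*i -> [3, -2, -7, -12, -17]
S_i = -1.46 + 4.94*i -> [-1.46, 3.48, 8.42, 13.36, 18.3]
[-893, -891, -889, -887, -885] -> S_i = -893 + 2*i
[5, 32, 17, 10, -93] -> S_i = Random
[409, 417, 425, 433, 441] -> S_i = 409 + 8*i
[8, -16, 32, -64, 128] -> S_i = 8*-2^i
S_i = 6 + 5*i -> [6, 11, 16, 21, 26]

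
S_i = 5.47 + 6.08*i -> [5.47, 11.55, 17.63, 23.71, 29.79]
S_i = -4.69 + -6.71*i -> [-4.69, -11.4, -18.11, -24.82, -31.53]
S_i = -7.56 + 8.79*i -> [-7.56, 1.23, 10.02, 18.81, 27.6]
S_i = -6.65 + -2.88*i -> [-6.65, -9.53, -12.41, -15.29, -18.17]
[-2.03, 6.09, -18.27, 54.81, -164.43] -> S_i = -2.03*(-3.00)^i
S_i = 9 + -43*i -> [9, -34, -77, -120, -163]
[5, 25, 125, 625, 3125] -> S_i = 5*5^i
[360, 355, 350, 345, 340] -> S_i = 360 + -5*i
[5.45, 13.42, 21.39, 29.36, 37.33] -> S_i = 5.45 + 7.97*i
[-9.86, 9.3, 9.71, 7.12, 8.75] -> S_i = Random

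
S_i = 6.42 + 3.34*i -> [6.42, 9.76, 13.1, 16.44, 19.78]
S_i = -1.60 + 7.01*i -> [-1.6, 5.41, 12.42, 19.43, 26.44]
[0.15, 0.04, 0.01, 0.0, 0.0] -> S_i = 0.15*0.27^i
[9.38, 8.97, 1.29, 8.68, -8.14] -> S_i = Random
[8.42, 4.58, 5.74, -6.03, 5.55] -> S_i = Random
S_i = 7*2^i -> [7, 14, 28, 56, 112]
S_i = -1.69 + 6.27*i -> [-1.69, 4.58, 10.85, 17.12, 23.39]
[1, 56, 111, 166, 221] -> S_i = 1 + 55*i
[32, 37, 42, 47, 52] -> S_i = 32 + 5*i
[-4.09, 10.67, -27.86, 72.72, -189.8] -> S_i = -4.09*(-2.61)^i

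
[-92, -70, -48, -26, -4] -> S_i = -92 + 22*i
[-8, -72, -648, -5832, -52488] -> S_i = -8*9^i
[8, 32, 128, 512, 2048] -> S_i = 8*4^i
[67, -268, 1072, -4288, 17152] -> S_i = 67*-4^i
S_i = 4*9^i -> [4, 36, 324, 2916, 26244]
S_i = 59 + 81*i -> [59, 140, 221, 302, 383]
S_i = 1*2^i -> [1, 2, 4, 8, 16]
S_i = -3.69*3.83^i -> [-3.69, -14.13, -54.13, -207.31, -794.0]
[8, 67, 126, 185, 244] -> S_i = 8 + 59*i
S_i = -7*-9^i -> [-7, 63, -567, 5103, -45927]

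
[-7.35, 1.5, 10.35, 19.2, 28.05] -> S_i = -7.35 + 8.85*i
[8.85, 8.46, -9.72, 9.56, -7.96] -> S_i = Random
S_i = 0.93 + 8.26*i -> [0.93, 9.19, 17.45, 25.71, 33.97]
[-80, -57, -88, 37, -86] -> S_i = Random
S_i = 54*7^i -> [54, 378, 2646, 18522, 129654]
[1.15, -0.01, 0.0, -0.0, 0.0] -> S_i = 1.15*(-0.01)^i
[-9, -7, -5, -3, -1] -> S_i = -9 + 2*i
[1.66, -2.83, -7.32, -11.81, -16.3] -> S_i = 1.66 + -4.49*i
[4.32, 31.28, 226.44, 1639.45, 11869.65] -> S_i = 4.32*7.24^i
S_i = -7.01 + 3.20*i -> [-7.01, -3.81, -0.61, 2.59, 5.79]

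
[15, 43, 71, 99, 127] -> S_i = 15 + 28*i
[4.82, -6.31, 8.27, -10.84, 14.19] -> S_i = 4.82*(-1.31)^i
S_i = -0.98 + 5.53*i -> [-0.98, 4.55, 10.08, 15.61, 21.14]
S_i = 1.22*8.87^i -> [1.22, 10.82, 95.99, 851.39, 7551.87]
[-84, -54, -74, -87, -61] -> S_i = Random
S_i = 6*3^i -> [6, 18, 54, 162, 486]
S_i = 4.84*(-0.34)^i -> [4.84, -1.65, 0.56, -0.19, 0.06]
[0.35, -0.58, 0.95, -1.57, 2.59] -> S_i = 0.35*(-1.65)^i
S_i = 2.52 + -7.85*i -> [2.52, -5.33, -13.18, -21.03, -28.88]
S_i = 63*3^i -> [63, 189, 567, 1701, 5103]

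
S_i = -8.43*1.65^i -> [-8.43, -13.91, -22.95, -37.87, -62.48]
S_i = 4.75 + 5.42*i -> [4.75, 10.17, 15.59, 21.01, 26.43]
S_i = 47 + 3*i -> [47, 50, 53, 56, 59]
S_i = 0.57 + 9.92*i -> [0.57, 10.49, 20.41, 30.33, 40.25]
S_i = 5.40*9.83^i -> [5.4, 53.08, 521.8, 5129.26, 50420.58]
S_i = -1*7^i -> [-1, -7, -49, -343, -2401]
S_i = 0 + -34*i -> [0, -34, -68, -102, -136]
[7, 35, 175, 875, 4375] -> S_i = 7*5^i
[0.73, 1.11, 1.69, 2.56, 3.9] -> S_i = 0.73*1.52^i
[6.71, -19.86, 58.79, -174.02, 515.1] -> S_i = 6.71*(-2.96)^i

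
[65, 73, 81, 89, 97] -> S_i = 65 + 8*i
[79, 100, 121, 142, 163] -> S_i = 79 + 21*i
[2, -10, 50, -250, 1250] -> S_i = 2*-5^i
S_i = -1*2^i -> [-1, -2, -4, -8, -16]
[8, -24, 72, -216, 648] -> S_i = 8*-3^i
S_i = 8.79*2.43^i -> [8.79, 21.36, 51.9, 126.13, 306.49]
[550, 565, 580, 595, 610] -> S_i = 550 + 15*i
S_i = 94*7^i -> [94, 658, 4606, 32242, 225694]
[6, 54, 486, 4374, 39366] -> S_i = 6*9^i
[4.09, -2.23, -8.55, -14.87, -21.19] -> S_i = 4.09 + -6.32*i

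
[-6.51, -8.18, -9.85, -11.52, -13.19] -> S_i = -6.51 + -1.67*i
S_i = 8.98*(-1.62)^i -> [8.98, -14.55, 23.57, -38.18, 61.85]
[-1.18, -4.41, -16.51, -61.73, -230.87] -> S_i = -1.18*3.74^i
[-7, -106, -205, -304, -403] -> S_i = -7 + -99*i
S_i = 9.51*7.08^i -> [9.51, 67.33, 476.7, 3375.05, 23895.36]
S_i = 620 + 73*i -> [620, 693, 766, 839, 912]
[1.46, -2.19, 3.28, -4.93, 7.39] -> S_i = 1.46*(-1.50)^i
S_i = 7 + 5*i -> [7, 12, 17, 22, 27]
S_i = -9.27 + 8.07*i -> [-9.27, -1.2, 6.87, 14.94, 23.01]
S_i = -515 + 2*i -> [-515, -513, -511, -509, -507]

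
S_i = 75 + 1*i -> [75, 76, 77, 78, 79]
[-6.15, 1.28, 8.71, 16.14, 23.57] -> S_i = -6.15 + 7.43*i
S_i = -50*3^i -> [-50, -150, -450, -1350, -4050]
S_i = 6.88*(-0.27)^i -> [6.88, -1.86, 0.5, -0.14, 0.04]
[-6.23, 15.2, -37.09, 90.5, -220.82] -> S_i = -6.23*(-2.44)^i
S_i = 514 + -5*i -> [514, 509, 504, 499, 494]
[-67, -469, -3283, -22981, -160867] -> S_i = -67*7^i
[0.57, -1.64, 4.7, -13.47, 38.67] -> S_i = 0.57*(-2.87)^i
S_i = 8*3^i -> [8, 24, 72, 216, 648]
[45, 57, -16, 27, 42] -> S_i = Random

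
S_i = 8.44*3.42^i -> [8.44, 28.86, 98.72, 337.61, 1154.64]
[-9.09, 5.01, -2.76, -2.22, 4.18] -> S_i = Random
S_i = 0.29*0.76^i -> [0.29, 0.22, 0.17, 0.13, 0.1]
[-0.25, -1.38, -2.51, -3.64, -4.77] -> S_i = -0.25 + -1.13*i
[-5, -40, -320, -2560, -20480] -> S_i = -5*8^i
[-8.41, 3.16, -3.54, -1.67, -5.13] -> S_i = Random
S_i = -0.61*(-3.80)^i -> [-0.61, 2.32, -8.81, 33.47, -127.19]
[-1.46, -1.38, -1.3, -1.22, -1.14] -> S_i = -1.46 + 0.08*i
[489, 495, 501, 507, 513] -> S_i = 489 + 6*i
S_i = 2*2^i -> [2, 4, 8, 16, 32]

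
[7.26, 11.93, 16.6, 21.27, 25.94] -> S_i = 7.26 + 4.67*i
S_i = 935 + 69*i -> [935, 1004, 1073, 1142, 1211]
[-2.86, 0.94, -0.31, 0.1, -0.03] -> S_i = -2.86*(-0.33)^i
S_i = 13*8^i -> [13, 104, 832, 6656, 53248]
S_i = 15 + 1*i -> [15, 16, 17, 18, 19]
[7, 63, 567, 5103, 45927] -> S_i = 7*9^i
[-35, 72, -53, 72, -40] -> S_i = Random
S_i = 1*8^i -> [1, 8, 64, 512, 4096]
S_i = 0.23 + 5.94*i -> [0.23, 6.17, 12.11, 18.05, 23.99]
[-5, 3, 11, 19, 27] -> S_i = -5 + 8*i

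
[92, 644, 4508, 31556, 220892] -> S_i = 92*7^i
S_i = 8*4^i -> [8, 32, 128, 512, 2048]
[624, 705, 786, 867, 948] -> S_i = 624 + 81*i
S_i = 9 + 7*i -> [9, 16, 23, 30, 37]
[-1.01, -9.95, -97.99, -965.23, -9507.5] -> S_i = -1.01*9.85^i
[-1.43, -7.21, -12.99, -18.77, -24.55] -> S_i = -1.43 + -5.78*i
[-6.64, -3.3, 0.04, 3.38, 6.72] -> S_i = -6.64 + 3.34*i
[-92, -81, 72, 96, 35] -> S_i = Random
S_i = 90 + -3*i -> [90, 87, 84, 81, 78]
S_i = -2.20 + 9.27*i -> [-2.2, 7.07, 16.34, 25.61, 34.88]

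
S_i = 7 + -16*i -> [7, -9, -25, -41, -57]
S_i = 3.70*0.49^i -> [3.7, 1.81, 0.89, 0.44, 0.21]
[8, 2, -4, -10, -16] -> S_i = 8 + -6*i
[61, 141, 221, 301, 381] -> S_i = 61 + 80*i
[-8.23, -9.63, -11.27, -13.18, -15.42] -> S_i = -8.23*1.17^i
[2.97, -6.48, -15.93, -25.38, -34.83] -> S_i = 2.97 + -9.45*i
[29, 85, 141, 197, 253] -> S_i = 29 + 56*i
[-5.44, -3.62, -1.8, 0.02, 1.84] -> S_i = -5.44 + 1.82*i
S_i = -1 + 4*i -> [-1, 3, 7, 11, 15]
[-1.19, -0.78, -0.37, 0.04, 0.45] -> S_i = -1.19 + 0.41*i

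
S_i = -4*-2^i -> [-4, 8, -16, 32, -64]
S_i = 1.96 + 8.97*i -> [1.96, 10.93, 19.9, 28.87, 37.84]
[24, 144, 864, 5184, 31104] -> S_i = 24*6^i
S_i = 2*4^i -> [2, 8, 32, 128, 512]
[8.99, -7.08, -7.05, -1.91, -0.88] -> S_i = Random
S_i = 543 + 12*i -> [543, 555, 567, 579, 591]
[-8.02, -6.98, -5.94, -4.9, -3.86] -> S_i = -8.02 + 1.04*i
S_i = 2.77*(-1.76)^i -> [2.77, -4.88, 8.58, -15.1, 26.58]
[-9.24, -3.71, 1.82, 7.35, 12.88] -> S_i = -9.24 + 5.53*i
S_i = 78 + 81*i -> [78, 159, 240, 321, 402]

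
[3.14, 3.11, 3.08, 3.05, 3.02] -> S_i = 3.14*0.99^i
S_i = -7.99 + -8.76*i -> [-7.99, -16.75, -25.51, -34.27, -43.03]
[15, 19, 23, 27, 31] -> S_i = 15 + 4*i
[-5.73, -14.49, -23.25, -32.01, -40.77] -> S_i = -5.73 + -8.76*i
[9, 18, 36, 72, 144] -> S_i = 9*2^i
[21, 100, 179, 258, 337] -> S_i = 21 + 79*i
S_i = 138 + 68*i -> [138, 206, 274, 342, 410]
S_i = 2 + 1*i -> [2, 3, 4, 5, 6]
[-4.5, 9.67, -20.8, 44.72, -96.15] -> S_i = -4.50*(-2.15)^i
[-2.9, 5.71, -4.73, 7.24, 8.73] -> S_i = Random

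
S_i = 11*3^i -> [11, 33, 99, 297, 891]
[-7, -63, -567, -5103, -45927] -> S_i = -7*9^i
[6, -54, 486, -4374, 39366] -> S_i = 6*-9^i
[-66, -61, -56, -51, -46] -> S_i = -66 + 5*i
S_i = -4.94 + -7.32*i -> [-4.94, -12.26, -19.58, -26.9, -34.22]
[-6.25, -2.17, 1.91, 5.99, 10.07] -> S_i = -6.25 + 4.08*i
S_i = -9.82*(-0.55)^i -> [-9.82, 5.4, -2.97, 1.63, -0.9]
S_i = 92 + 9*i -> [92, 101, 110, 119, 128]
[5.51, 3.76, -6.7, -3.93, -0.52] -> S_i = Random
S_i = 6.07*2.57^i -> [6.07, 15.6, 40.09, 103.04, 264.8]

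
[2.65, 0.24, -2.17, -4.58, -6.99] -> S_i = 2.65 + -2.41*i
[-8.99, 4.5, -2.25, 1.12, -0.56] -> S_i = -8.99*(-0.50)^i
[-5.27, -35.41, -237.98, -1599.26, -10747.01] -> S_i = -5.27*6.72^i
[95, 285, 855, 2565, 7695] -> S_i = 95*3^i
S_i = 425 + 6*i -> [425, 431, 437, 443, 449]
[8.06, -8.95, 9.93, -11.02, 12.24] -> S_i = 8.06*(-1.11)^i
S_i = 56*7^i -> [56, 392, 2744, 19208, 134456]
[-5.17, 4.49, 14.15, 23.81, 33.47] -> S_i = -5.17 + 9.66*i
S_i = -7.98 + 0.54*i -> [-7.98, -7.44, -6.9, -6.36, -5.82]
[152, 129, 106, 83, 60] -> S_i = 152 + -23*i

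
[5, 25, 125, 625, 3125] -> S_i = 5*5^i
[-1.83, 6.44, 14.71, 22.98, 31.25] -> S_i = -1.83 + 8.27*i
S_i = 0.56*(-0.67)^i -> [0.56, -0.38, 0.25, -0.17, 0.11]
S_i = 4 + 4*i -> [4, 8, 12, 16, 20]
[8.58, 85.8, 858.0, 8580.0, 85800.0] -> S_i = 8.58*10.00^i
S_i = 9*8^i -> [9, 72, 576, 4608, 36864]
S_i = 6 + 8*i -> [6, 14, 22, 30, 38]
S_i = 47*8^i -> [47, 376, 3008, 24064, 192512]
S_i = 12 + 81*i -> [12, 93, 174, 255, 336]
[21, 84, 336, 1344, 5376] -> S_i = 21*4^i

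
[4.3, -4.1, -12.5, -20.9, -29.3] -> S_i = 4.30 + -8.40*i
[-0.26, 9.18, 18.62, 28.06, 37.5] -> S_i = -0.26 + 9.44*i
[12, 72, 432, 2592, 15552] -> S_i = 12*6^i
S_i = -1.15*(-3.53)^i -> [-1.15, 4.06, -14.33, 50.59, -178.57]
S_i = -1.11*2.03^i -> [-1.11, -2.25, -4.57, -9.29, -18.85]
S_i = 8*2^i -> [8, 16, 32, 64, 128]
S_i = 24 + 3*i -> [24, 27, 30, 33, 36]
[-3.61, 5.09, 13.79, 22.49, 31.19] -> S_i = -3.61 + 8.70*i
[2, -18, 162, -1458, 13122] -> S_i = 2*-9^i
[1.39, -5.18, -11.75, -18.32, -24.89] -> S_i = 1.39 + -6.57*i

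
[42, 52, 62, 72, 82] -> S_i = 42 + 10*i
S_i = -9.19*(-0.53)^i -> [-9.19, 4.87, -2.58, 1.37, -0.73]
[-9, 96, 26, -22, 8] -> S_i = Random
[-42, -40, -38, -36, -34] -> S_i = -42 + 2*i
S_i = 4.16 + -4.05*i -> [4.16, 0.11, -3.94, -7.99, -12.04]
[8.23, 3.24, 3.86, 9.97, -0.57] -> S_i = Random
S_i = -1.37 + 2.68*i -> [-1.37, 1.31, 3.99, 6.67, 9.35]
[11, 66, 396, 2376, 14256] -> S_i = 11*6^i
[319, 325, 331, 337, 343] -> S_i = 319 + 6*i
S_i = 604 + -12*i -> [604, 592, 580, 568, 556]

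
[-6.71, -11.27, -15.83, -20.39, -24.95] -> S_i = -6.71 + -4.56*i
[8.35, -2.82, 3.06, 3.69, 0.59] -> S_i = Random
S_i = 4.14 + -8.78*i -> [4.14, -4.64, -13.42, -22.2, -30.98]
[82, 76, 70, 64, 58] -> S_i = 82 + -6*i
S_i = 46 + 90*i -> [46, 136, 226, 316, 406]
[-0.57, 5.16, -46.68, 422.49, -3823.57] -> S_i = -0.57*(-9.05)^i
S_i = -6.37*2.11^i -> [-6.37, -13.44, -28.36, -59.84, -126.26]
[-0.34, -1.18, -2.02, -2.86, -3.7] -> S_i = -0.34 + -0.84*i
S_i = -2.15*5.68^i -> [-2.15, -12.21, -69.36, -393.99, -2237.85]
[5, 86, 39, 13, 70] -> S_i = Random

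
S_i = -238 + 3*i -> [-238, -235, -232, -229, -226]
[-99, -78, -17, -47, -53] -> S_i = Random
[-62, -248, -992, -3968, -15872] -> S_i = -62*4^i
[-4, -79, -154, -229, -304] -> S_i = -4 + -75*i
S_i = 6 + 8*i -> [6, 14, 22, 30, 38]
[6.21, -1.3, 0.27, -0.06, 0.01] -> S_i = 6.21*(-0.21)^i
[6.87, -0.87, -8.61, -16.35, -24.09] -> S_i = 6.87 + -7.74*i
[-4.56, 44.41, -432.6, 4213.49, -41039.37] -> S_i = -4.56*(-9.74)^i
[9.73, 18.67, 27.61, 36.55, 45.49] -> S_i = 9.73 + 8.94*i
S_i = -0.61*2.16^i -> [-0.61, -1.32, -2.85, -6.15, -13.28]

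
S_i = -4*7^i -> [-4, -28, -196, -1372, -9604]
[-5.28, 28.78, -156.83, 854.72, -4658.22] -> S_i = -5.28*(-5.45)^i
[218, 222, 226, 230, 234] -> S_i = 218 + 4*i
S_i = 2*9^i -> [2, 18, 162, 1458, 13122]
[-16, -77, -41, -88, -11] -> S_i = Random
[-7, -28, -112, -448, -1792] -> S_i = -7*4^i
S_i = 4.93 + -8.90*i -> [4.93, -3.97, -12.87, -21.77, -30.67]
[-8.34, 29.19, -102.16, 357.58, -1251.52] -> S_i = -8.34*(-3.50)^i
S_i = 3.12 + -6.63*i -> [3.12, -3.51, -10.14, -16.77, -23.4]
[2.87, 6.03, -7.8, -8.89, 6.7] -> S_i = Random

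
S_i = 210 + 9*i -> [210, 219, 228, 237, 246]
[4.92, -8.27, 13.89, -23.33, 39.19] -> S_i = 4.92*(-1.68)^i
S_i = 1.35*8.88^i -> [1.35, 11.99, 106.45, 945.31, 8394.32]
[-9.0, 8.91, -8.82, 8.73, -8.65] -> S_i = -9.00*(-0.99)^i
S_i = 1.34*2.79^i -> [1.34, 3.74, 10.43, 29.1, 81.19]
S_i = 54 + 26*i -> [54, 80, 106, 132, 158]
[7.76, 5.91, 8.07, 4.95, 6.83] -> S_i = Random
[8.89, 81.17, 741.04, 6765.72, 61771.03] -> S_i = 8.89*9.13^i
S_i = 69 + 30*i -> [69, 99, 129, 159, 189]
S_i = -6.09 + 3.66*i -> [-6.09, -2.43, 1.23, 4.89, 8.55]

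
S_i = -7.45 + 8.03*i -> [-7.45, 0.58, 8.61, 16.64, 24.67]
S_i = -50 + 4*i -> [-50, -46, -42, -38, -34]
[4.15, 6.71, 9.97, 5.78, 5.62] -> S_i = Random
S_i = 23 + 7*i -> [23, 30, 37, 44, 51]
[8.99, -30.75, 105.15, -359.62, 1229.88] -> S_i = 8.99*(-3.42)^i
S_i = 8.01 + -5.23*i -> [8.01, 2.78, -2.45, -7.68, -12.91]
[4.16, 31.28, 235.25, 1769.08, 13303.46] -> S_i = 4.16*7.52^i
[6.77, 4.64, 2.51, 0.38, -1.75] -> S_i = 6.77 + -2.13*i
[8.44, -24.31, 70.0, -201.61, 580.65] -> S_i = 8.44*(-2.88)^i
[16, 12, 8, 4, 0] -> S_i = 16 + -4*i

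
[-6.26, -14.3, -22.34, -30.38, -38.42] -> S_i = -6.26 + -8.04*i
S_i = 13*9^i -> [13, 117, 1053, 9477, 85293]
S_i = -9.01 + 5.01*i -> [-9.01, -4.0, 1.01, 6.02, 11.03]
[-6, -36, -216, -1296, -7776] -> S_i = -6*6^i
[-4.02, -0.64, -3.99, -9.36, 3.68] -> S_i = Random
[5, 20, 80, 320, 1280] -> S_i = 5*4^i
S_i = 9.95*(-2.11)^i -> [9.95, -20.99, 44.3, -93.47, 197.22]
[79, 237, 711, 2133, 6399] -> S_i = 79*3^i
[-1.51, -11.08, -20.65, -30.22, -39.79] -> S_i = -1.51 + -9.57*i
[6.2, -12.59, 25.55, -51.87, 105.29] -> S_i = 6.20*(-2.03)^i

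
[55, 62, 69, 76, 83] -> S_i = 55 + 7*i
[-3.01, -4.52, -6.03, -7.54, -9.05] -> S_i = -3.01 + -1.51*i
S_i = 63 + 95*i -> [63, 158, 253, 348, 443]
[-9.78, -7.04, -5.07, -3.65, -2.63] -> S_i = -9.78*0.72^i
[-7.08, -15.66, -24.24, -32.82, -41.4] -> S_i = -7.08 + -8.58*i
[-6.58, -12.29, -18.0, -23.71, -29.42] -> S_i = -6.58 + -5.71*i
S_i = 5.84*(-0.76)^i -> [5.84, -4.44, 3.37, -2.56, 1.95]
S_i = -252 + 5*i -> [-252, -247, -242, -237, -232]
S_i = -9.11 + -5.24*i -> [-9.11, -14.35, -19.59, -24.83, -30.07]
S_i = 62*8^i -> [62, 496, 3968, 31744, 253952]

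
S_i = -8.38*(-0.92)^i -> [-8.38, 7.71, -7.09, 6.53, -6.0]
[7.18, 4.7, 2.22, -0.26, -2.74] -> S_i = 7.18 + -2.48*i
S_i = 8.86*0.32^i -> [8.86, 2.84, 0.91, 0.29, 0.09]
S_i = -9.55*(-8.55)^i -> [-9.55, 81.65, -698.13, 5969.0, -51034.97]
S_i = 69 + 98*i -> [69, 167, 265, 363, 461]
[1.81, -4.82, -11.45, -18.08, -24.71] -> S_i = 1.81 + -6.63*i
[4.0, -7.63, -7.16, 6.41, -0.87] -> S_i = Random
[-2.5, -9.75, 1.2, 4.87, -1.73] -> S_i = Random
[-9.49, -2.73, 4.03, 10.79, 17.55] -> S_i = -9.49 + 6.76*i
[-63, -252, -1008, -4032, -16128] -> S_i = -63*4^i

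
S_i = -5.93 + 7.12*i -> [-5.93, 1.19, 8.31, 15.43, 22.55]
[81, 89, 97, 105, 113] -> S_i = 81 + 8*i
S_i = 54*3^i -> [54, 162, 486, 1458, 4374]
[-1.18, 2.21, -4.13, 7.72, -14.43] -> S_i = -1.18*(-1.87)^i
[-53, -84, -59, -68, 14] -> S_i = Random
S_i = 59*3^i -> [59, 177, 531, 1593, 4779]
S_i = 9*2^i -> [9, 18, 36, 72, 144]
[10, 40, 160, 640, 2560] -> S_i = 10*4^i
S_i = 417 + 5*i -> [417, 422, 427, 432, 437]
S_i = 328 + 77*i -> [328, 405, 482, 559, 636]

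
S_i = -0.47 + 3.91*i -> [-0.47, 3.44, 7.35, 11.26, 15.17]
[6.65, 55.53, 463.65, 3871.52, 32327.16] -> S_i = 6.65*8.35^i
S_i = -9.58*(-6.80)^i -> [-9.58, 65.14, -442.98, 3012.26, -20483.36]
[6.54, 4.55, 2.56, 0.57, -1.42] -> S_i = 6.54 + -1.99*i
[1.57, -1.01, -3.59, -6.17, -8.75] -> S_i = 1.57 + -2.58*i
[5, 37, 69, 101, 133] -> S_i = 5 + 32*i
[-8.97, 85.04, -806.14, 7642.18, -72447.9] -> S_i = -8.97*(-9.48)^i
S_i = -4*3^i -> [-4, -12, -36, -108, -324]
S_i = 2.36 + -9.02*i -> [2.36, -6.66, -15.68, -24.7, -33.72]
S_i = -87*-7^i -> [-87, 609, -4263, 29841, -208887]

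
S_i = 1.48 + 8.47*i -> [1.48, 9.95, 18.42, 26.89, 35.36]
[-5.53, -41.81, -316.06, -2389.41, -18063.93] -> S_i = -5.53*7.56^i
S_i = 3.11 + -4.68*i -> [3.11, -1.57, -6.25, -10.93, -15.61]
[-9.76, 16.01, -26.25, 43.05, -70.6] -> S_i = -9.76*(-1.64)^i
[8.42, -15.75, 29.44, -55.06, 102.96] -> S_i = 8.42*(-1.87)^i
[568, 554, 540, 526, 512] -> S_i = 568 + -14*i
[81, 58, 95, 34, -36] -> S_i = Random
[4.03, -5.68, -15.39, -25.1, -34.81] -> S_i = 4.03 + -9.71*i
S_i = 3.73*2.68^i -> [3.73, 10.0, 26.79, 71.8, 192.42]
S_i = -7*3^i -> [-7, -21, -63, -189, -567]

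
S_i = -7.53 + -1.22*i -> [-7.53, -8.75, -9.97, -11.19, -12.41]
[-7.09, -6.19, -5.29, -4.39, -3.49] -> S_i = -7.09 + 0.90*i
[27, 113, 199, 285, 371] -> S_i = 27 + 86*i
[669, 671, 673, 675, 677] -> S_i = 669 + 2*i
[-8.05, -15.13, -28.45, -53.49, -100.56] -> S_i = -8.05*1.88^i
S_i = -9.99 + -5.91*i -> [-9.99, -15.9, -21.81, -27.72, -33.63]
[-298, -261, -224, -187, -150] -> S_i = -298 + 37*i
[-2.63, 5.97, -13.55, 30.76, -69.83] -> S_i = -2.63*(-2.27)^i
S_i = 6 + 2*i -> [6, 8, 10, 12, 14]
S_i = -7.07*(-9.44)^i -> [-7.07, 66.74, -630.03, 5947.51, -56144.52]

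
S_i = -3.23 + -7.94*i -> [-3.23, -11.17, -19.11, -27.05, -34.99]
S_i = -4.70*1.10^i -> [-4.7, -5.17, -5.69, -6.26, -6.88]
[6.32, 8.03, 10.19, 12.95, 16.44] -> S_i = 6.32*1.27^i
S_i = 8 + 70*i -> [8, 78, 148, 218, 288]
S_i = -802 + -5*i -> [-802, -807, -812, -817, -822]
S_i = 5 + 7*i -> [5, 12, 19, 26, 33]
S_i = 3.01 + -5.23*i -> [3.01, -2.22, -7.45, -12.68, -17.91]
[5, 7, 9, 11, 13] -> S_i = 5 + 2*i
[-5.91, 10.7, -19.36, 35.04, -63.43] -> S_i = -5.91*(-1.81)^i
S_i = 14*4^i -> [14, 56, 224, 896, 3584]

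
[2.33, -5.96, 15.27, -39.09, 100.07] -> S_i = 2.33*(-2.56)^i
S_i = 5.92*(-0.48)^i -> [5.92, -2.84, 1.36, -0.65, 0.31]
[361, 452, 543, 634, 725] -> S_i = 361 + 91*i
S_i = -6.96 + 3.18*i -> [-6.96, -3.78, -0.6, 2.58, 5.76]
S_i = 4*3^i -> [4, 12, 36, 108, 324]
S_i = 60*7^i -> [60, 420, 2940, 20580, 144060]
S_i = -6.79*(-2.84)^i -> [-6.79, 19.28, -54.77, 155.53, -441.72]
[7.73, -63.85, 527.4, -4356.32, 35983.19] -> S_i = 7.73*(-8.26)^i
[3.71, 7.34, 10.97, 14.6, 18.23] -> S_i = 3.71 + 3.63*i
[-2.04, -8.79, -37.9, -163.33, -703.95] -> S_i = -2.04*4.31^i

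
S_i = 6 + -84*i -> [6, -78, -162, -246, -330]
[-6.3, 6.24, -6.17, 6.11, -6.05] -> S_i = -6.30*(-0.99)^i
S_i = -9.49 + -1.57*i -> [-9.49, -11.06, -12.63, -14.2, -15.77]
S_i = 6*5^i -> [6, 30, 150, 750, 3750]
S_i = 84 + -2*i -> [84, 82, 80, 78, 76]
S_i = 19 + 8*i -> [19, 27, 35, 43, 51]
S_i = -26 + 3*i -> [-26, -23, -20, -17, -14]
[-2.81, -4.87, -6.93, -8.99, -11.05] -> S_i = -2.81 + -2.06*i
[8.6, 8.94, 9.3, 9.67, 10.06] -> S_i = 8.60*1.04^i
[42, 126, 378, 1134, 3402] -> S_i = 42*3^i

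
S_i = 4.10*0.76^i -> [4.1, 3.12, 2.37, 1.8, 1.37]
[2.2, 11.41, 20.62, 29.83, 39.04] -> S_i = 2.20 + 9.21*i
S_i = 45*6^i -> [45, 270, 1620, 9720, 58320]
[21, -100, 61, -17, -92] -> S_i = Random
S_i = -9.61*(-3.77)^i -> [-9.61, 36.23, -136.59, 514.93, -1941.28]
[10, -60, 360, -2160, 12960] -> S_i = 10*-6^i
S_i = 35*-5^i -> [35, -175, 875, -4375, 21875]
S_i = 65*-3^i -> [65, -195, 585, -1755, 5265]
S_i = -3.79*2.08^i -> [-3.79, -7.88, -16.4, -34.11, -70.94]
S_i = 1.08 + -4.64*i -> [1.08, -3.56, -8.2, -12.84, -17.48]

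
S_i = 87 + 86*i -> [87, 173, 259, 345, 431]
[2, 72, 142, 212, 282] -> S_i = 2 + 70*i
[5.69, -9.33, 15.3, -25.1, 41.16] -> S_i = 5.69*(-1.64)^i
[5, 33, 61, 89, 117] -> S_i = 5 + 28*i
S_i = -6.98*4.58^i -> [-6.98, -31.97, -146.42, -670.58, -3071.27]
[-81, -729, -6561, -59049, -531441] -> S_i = -81*9^i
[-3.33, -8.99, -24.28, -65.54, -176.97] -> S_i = -3.33*2.70^i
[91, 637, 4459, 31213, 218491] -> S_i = 91*7^i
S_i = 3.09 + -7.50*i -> [3.09, -4.41, -11.91, -19.41, -26.91]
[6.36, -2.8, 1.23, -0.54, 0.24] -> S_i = 6.36*(-0.44)^i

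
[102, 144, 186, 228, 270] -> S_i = 102 + 42*i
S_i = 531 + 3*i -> [531, 534, 537, 540, 543]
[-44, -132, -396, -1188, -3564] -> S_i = -44*3^i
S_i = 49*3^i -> [49, 147, 441, 1323, 3969]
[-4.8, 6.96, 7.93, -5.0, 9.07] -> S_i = Random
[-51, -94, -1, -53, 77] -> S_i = Random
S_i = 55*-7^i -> [55, -385, 2695, -18865, 132055]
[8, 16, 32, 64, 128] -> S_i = 8*2^i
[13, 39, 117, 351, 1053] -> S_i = 13*3^i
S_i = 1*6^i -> [1, 6, 36, 216, 1296]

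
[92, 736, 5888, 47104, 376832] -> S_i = 92*8^i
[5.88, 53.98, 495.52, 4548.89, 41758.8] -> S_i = 5.88*9.18^i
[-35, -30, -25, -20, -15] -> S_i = -35 + 5*i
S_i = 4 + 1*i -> [4, 5, 6, 7, 8]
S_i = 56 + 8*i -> [56, 64, 72, 80, 88]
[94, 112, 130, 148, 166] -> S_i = 94 + 18*i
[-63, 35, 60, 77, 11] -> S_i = Random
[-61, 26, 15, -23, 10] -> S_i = Random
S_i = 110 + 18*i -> [110, 128, 146, 164, 182]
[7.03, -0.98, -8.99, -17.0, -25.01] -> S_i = 7.03 + -8.01*i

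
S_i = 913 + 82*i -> [913, 995, 1077, 1159, 1241]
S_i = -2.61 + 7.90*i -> [-2.61, 5.29, 13.19, 21.09, 28.99]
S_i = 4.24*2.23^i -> [4.24, 9.46, 21.09, 47.02, 104.85]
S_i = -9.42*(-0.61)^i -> [-9.42, 5.75, -3.51, 2.14, -1.3]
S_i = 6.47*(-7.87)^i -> [6.47, -50.92, 400.73, -3153.76, 24820.08]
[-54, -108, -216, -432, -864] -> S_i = -54*2^i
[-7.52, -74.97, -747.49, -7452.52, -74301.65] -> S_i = -7.52*9.97^i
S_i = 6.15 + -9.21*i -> [6.15, -3.06, -12.27, -21.48, -30.69]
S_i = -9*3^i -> [-9, -27, -81, -243, -729]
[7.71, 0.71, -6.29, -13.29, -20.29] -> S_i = 7.71 + -7.00*i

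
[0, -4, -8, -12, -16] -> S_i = 0 + -4*i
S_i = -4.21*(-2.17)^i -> [-4.21, 9.14, -19.82, 43.02, -93.35]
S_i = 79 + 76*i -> [79, 155, 231, 307, 383]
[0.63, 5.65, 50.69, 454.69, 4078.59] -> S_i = 0.63*8.97^i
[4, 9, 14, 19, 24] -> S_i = 4 + 5*i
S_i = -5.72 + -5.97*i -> [-5.72, -11.69, -17.66, -23.63, -29.6]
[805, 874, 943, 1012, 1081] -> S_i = 805 + 69*i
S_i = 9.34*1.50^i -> [9.34, 14.01, 21.02, 31.52, 47.28]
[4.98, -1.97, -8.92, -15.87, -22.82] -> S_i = 4.98 + -6.95*i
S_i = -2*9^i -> [-2, -18, -162, -1458, -13122]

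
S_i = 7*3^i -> [7, 21, 63, 189, 567]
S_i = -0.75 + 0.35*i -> [-0.75, -0.4, -0.05, 0.3, 0.65]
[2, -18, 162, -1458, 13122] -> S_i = 2*-9^i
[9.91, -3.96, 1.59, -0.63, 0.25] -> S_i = 9.91*(-0.40)^i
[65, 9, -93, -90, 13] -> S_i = Random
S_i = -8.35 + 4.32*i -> [-8.35, -4.03, 0.29, 4.61, 8.93]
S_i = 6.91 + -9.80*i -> [6.91, -2.89, -12.69, -22.49, -32.29]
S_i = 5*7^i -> [5, 35, 245, 1715, 12005]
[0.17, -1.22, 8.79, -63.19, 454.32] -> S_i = 0.17*(-7.19)^i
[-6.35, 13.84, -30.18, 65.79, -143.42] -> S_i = -6.35*(-2.18)^i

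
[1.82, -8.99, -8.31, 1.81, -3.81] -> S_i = Random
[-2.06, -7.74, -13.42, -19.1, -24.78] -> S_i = -2.06 + -5.68*i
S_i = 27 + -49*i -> [27, -22, -71, -120, -169]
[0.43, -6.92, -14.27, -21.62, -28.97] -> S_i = 0.43 + -7.35*i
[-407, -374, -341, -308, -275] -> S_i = -407 + 33*i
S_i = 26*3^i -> [26, 78, 234, 702, 2106]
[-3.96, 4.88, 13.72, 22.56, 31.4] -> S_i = -3.96 + 8.84*i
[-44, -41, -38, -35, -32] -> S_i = -44 + 3*i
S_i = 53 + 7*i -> [53, 60, 67, 74, 81]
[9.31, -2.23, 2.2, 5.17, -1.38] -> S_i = Random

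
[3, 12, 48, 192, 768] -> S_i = 3*4^i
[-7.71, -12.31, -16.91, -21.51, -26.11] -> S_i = -7.71 + -4.60*i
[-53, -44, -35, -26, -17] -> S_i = -53 + 9*i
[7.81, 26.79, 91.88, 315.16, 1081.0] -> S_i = 7.81*3.43^i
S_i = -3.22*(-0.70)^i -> [-3.22, 2.25, -1.58, 1.1, -0.77]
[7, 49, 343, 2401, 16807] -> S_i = 7*7^i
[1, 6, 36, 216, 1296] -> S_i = 1*6^i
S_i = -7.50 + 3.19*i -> [-7.5, -4.31, -1.12, 2.07, 5.26]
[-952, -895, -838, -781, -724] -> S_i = -952 + 57*i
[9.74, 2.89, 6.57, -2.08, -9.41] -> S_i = Random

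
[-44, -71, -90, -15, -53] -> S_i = Random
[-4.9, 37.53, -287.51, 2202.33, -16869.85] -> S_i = -4.90*(-7.66)^i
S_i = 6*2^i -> [6, 12, 24, 48, 96]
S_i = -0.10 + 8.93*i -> [-0.1, 8.83, 17.76, 26.69, 35.62]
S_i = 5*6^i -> [5, 30, 180, 1080, 6480]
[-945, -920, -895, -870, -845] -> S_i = -945 + 25*i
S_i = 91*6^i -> [91, 546, 3276, 19656, 117936]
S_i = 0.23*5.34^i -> [0.23, 1.23, 6.56, 35.02, 187.02]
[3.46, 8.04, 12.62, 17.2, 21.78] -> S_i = 3.46 + 4.58*i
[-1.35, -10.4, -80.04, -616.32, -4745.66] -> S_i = -1.35*7.70^i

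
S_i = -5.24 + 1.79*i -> [-5.24, -3.45, -1.66, 0.13, 1.92]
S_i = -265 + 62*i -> [-265, -203, -141, -79, -17]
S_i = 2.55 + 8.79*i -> [2.55, 11.34, 20.13, 28.92, 37.71]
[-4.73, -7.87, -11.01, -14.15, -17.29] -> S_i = -4.73 + -3.14*i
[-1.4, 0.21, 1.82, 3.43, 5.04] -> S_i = -1.40 + 1.61*i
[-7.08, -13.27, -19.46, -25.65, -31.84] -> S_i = -7.08 + -6.19*i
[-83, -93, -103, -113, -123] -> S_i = -83 + -10*i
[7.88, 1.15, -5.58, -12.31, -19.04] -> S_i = 7.88 + -6.73*i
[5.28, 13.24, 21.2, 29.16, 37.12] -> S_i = 5.28 + 7.96*i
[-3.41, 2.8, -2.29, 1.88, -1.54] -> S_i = -3.41*(-0.82)^i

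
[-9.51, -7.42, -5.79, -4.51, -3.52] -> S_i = -9.51*0.78^i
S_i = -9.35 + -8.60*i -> [-9.35, -17.95, -26.55, -35.15, -43.75]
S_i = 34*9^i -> [34, 306, 2754, 24786, 223074]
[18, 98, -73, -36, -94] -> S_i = Random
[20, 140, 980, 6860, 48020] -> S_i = 20*7^i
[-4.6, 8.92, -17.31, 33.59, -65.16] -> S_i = -4.60*(-1.94)^i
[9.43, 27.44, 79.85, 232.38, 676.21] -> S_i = 9.43*2.91^i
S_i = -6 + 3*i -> [-6, -3, 0, 3, 6]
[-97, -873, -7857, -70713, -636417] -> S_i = -97*9^i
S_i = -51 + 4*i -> [-51, -47, -43, -39, -35]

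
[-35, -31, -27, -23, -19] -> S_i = -35 + 4*i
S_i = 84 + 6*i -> [84, 90, 96, 102, 108]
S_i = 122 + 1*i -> [122, 123, 124, 125, 126]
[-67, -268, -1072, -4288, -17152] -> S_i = -67*4^i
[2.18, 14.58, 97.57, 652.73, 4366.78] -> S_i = 2.18*6.69^i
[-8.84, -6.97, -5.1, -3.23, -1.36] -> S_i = -8.84 + 1.87*i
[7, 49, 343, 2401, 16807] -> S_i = 7*7^i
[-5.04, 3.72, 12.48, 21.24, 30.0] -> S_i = -5.04 + 8.76*i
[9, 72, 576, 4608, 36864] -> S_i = 9*8^i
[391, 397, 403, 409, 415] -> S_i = 391 + 6*i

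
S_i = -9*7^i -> [-9, -63, -441, -3087, -21609]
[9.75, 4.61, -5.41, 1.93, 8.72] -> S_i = Random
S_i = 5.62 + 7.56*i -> [5.62, 13.18, 20.74, 28.3, 35.86]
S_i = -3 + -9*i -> [-3, -12, -21, -30, -39]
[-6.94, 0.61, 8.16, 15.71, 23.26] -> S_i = -6.94 + 7.55*i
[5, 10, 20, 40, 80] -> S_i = 5*2^i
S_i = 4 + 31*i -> [4, 35, 66, 97, 128]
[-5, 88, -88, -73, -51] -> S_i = Random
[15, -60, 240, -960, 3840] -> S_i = 15*-4^i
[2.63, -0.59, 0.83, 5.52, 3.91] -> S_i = Random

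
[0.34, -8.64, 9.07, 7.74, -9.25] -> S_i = Random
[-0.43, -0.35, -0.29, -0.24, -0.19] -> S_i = -0.43*0.82^i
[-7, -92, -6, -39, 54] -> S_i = Random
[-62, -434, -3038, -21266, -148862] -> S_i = -62*7^i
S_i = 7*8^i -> [7, 56, 448, 3584, 28672]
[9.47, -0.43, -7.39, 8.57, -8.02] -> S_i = Random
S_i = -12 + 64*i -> [-12, 52, 116, 180, 244]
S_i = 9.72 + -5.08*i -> [9.72, 4.64, -0.44, -5.52, -10.6]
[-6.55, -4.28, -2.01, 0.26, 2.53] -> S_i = -6.55 + 2.27*i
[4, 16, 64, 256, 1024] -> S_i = 4*4^i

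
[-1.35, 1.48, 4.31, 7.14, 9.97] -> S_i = -1.35 + 2.83*i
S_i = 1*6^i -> [1, 6, 36, 216, 1296]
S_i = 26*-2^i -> [26, -52, 104, -208, 416]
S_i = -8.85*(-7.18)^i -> [-8.85, 63.54, -456.24, 3275.79, -23520.2]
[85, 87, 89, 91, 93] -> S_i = 85 + 2*i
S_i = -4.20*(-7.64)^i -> [-4.2, 32.09, -245.15, 1872.96, -14309.44]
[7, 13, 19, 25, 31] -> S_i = 7 + 6*i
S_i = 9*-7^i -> [9, -63, 441, -3087, 21609]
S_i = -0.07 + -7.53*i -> [-0.07, -7.6, -15.13, -22.66, -30.19]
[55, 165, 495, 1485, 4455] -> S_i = 55*3^i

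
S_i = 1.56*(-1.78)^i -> [1.56, -2.78, 4.94, -8.8, 15.66]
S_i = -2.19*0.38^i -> [-2.19, -0.83, -0.32, -0.12, -0.05]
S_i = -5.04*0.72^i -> [-5.04, -3.63, -2.61, -1.88, -1.35]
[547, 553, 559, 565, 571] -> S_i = 547 + 6*i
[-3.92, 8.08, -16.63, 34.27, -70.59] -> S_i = -3.92*(-2.06)^i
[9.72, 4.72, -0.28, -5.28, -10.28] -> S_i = 9.72 + -5.00*i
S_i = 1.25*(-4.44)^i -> [1.25, -5.55, 24.64, -109.41, 485.78]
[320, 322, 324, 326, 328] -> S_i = 320 + 2*i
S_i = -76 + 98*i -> [-76, 22, 120, 218, 316]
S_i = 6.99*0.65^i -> [6.99, 4.54, 2.95, 1.92, 1.25]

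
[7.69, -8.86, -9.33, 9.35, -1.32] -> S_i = Random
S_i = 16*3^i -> [16, 48, 144, 432, 1296]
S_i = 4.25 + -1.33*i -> [4.25, 2.92, 1.59, 0.26, -1.07]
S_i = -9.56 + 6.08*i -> [-9.56, -3.48, 2.6, 8.68, 14.76]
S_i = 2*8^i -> [2, 16, 128, 1024, 8192]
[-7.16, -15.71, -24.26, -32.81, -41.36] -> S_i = -7.16 + -8.55*i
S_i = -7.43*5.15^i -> [-7.43, -38.26, -197.06, -1014.87, -5226.58]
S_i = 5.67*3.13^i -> [5.67, 17.75, 55.55, 173.87, 544.2]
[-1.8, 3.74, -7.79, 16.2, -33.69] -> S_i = -1.80*(-2.08)^i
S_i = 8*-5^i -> [8, -40, 200, -1000, 5000]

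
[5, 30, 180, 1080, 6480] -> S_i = 5*6^i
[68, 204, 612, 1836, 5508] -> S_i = 68*3^i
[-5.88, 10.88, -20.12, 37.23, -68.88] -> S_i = -5.88*(-1.85)^i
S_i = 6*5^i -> [6, 30, 150, 750, 3750]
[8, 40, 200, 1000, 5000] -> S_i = 8*5^i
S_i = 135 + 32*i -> [135, 167, 199, 231, 263]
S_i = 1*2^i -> [1, 2, 4, 8, 16]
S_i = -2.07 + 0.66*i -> [-2.07, -1.41, -0.75, -0.09, 0.57]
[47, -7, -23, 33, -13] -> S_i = Random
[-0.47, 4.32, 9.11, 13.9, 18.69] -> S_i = -0.47 + 4.79*i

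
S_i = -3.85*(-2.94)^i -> [-3.85, 11.32, -33.28, 97.84, -287.64]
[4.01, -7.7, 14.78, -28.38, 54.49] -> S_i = 4.01*(-1.92)^i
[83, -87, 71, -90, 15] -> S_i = Random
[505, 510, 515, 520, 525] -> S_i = 505 + 5*i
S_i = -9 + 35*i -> [-9, 26, 61, 96, 131]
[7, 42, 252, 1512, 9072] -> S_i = 7*6^i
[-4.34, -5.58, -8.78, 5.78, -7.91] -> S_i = Random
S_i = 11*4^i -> [11, 44, 176, 704, 2816]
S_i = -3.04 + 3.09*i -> [-3.04, 0.05, 3.14, 6.23, 9.32]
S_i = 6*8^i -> [6, 48, 384, 3072, 24576]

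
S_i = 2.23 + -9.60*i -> [2.23, -7.37, -16.97, -26.57, -36.17]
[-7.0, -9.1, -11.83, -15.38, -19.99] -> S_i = -7.00*1.30^i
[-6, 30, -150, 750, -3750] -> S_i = -6*-5^i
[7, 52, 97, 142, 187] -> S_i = 7 + 45*i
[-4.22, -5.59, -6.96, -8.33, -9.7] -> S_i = -4.22 + -1.37*i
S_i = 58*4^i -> [58, 232, 928, 3712, 14848]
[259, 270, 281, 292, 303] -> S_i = 259 + 11*i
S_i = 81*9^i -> [81, 729, 6561, 59049, 531441]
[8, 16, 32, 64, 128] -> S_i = 8*2^i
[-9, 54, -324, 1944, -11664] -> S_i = -9*-6^i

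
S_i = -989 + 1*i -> [-989, -988, -987, -986, -985]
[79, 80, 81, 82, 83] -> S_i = 79 + 1*i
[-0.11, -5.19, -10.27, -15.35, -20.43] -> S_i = -0.11 + -5.08*i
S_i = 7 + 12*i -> [7, 19, 31, 43, 55]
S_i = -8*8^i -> [-8, -64, -512, -4096, -32768]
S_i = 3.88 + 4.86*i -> [3.88, 8.74, 13.6, 18.46, 23.32]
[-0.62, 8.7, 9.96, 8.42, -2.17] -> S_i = Random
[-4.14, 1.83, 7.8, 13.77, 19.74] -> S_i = -4.14 + 5.97*i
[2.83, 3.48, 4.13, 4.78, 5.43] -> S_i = 2.83 + 0.65*i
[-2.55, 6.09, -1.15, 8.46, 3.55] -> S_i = Random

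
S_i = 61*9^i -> [61, 549, 4941, 44469, 400221]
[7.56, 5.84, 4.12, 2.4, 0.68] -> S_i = 7.56 + -1.72*i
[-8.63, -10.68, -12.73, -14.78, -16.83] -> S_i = -8.63 + -2.05*i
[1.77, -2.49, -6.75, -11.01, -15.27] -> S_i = 1.77 + -4.26*i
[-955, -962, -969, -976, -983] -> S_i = -955 + -7*i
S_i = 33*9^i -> [33, 297, 2673, 24057, 216513]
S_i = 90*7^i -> [90, 630, 4410, 30870, 216090]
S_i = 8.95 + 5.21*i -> [8.95, 14.16, 19.37, 24.58, 29.79]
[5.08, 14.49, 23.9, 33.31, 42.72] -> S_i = 5.08 + 9.41*i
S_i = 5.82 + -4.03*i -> [5.82, 1.79, -2.24, -6.27, -10.3]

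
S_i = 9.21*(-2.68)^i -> [9.21, -24.68, 66.15, -177.28, 475.12]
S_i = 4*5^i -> [4, 20, 100, 500, 2500]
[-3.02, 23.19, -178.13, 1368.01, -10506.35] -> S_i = -3.02*(-7.68)^i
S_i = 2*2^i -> [2, 4, 8, 16, 32]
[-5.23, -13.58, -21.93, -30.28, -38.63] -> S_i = -5.23 + -8.35*i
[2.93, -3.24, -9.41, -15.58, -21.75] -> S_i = 2.93 + -6.17*i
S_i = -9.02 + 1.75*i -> [-9.02, -7.27, -5.52, -3.77, -2.02]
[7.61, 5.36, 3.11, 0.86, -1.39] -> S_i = 7.61 + -2.25*i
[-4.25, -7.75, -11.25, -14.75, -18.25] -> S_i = -4.25 + -3.50*i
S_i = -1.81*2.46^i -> [-1.81, -4.45, -10.95, -26.95, -66.29]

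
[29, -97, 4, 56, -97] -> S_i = Random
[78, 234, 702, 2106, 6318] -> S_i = 78*3^i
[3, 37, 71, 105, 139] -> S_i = 3 + 34*i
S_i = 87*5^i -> [87, 435, 2175, 10875, 54375]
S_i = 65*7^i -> [65, 455, 3185, 22295, 156065]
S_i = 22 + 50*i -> [22, 72, 122, 172, 222]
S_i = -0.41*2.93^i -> [-0.41, -1.2, -3.52, -10.31, -30.22]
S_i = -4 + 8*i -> [-4, 4, 12, 20, 28]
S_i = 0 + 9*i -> [0, 9, 18, 27, 36]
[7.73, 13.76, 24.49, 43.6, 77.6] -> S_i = 7.73*1.78^i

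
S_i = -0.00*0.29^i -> [-0.0, -0.0, -0.0, -0.0, -0.0]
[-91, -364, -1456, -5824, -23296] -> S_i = -91*4^i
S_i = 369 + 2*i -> [369, 371, 373, 375, 377]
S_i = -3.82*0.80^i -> [-3.82, -3.06, -2.44, -1.96, -1.56]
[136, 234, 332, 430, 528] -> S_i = 136 + 98*i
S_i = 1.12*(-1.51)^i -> [1.12, -1.69, 2.55, -3.86, 5.82]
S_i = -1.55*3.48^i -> [-1.55, -5.39, -18.77, -65.32, -227.33]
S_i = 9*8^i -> [9, 72, 576, 4608, 36864]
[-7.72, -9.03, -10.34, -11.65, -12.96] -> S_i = -7.72 + -1.31*i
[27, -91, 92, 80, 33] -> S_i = Random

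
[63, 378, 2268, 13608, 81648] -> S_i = 63*6^i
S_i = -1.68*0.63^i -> [-1.68, -1.06, -0.67, -0.42, -0.26]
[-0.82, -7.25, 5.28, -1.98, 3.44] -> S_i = Random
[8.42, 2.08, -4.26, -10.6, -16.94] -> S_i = 8.42 + -6.34*i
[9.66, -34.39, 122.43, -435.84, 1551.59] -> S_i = 9.66*(-3.56)^i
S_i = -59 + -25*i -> [-59, -84, -109, -134, -159]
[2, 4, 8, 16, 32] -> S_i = 2*2^i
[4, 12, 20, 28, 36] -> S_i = 4 + 8*i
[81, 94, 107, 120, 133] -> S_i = 81 + 13*i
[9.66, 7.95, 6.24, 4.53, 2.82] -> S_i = 9.66 + -1.71*i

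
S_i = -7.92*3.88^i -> [-7.92, -30.73, -119.23, -462.62, -1794.95]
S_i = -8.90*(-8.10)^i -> [-8.9, 72.09, -583.93, 4729.82, -38311.58]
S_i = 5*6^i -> [5, 30, 180, 1080, 6480]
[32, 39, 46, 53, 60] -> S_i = 32 + 7*i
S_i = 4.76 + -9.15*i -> [4.76, -4.39, -13.54, -22.69, -31.84]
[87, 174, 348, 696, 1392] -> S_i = 87*2^i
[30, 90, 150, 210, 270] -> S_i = 30 + 60*i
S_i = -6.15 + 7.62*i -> [-6.15, 1.47, 9.09, 16.71, 24.33]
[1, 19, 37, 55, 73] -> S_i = 1 + 18*i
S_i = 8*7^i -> [8, 56, 392, 2744, 19208]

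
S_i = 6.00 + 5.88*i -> [6.0, 11.88, 17.76, 23.64, 29.52]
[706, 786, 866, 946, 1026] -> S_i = 706 + 80*i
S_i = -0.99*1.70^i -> [-0.99, -1.68, -2.86, -4.86, -8.27]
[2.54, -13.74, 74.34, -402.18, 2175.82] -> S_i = 2.54*(-5.41)^i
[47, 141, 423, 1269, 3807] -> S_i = 47*3^i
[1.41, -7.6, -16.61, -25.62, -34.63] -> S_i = 1.41 + -9.01*i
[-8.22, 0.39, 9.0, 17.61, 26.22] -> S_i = -8.22 + 8.61*i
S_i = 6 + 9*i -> [6, 15, 24, 33, 42]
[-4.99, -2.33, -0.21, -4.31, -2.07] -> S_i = Random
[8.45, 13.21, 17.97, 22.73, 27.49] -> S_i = 8.45 + 4.76*i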